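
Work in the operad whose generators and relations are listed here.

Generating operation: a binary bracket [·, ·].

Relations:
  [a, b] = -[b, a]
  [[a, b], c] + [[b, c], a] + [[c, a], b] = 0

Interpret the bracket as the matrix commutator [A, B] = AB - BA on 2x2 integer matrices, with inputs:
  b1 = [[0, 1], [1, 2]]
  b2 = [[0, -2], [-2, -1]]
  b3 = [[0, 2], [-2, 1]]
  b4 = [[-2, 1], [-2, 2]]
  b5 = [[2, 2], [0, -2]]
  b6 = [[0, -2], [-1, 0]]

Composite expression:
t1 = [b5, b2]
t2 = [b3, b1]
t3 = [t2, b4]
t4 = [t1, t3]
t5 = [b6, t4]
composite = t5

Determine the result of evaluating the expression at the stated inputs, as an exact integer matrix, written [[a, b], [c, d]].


[[36, -480], [240, -36]]

[b5, b2] = [[-4, -10], [8, 4]]
[b3, b1] = [[4, 3], [5, -4]]
[[b3, b1], b4] = [[-11, 20], [-4, 11]]
[[b5, b2], [[b3, b1], b4]] = [[-120, -380], [-208, 120]]
[b6, [[b5, b2], [[b3, b1], b4]]] = [[36, -480], [240, -36]]


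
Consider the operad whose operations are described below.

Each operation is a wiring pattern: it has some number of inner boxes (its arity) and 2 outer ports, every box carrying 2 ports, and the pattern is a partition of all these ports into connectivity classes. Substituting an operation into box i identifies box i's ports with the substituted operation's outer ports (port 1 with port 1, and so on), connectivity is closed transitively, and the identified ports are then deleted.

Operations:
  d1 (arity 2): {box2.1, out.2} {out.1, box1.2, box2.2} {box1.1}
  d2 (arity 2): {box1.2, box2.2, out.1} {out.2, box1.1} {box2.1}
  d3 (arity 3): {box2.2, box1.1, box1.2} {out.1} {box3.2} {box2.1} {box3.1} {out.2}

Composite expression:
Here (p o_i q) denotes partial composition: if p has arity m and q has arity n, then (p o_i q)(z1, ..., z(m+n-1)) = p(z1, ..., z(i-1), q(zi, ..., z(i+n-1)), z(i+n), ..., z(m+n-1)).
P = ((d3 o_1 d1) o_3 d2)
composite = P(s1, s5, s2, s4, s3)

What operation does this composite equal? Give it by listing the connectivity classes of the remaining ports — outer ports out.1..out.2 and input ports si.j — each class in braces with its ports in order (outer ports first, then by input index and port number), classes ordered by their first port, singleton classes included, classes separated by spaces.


{out.1} {out.2} {s1.1} {s1.2, s2.1, s5.1, s5.2} {s2.2, s4.2} {s3.1} {s3.2} {s4.1}


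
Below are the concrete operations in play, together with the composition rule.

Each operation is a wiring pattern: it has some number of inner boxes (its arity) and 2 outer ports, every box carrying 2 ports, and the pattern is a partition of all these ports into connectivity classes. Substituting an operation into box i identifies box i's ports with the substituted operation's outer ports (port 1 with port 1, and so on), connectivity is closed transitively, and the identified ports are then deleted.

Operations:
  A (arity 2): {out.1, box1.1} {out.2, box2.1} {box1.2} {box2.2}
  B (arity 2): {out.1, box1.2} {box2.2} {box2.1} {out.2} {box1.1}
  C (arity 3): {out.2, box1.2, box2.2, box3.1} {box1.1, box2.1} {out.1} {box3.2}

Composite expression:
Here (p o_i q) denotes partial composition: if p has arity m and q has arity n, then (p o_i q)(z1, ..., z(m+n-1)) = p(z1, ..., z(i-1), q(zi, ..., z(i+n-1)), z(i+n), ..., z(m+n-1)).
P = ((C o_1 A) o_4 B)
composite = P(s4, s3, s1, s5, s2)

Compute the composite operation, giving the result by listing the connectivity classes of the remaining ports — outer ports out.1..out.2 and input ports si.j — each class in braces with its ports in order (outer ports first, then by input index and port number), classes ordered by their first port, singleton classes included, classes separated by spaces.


{out.1} {out.2, s1.2, s3.1, s5.2} {s1.1, s4.1} {s2.1} {s2.2} {s3.2} {s4.2} {s5.1}

Two ports join when wires chain via C-identified ports.
stage A: inputs (s4, s3), connectivity {out.1, s4.1} {out.2, s3.1} {s3.2} {s4.2}, out.j its boundary
stage B: inputs (s5, s2), connectivity {out.1, s5.2} {out.2} {s2.1} {s2.2} {s5.1}, out.j its boundary
stage C: inputs (s4, s3, s1, s5, s2), connectivity {out.1} {out.2, s1.2, s3.1, s5.2} {s1.1, s4.1} {s2.1} {s2.2} {s3.2} {s4.2} {s5.1}, out.j its boundary


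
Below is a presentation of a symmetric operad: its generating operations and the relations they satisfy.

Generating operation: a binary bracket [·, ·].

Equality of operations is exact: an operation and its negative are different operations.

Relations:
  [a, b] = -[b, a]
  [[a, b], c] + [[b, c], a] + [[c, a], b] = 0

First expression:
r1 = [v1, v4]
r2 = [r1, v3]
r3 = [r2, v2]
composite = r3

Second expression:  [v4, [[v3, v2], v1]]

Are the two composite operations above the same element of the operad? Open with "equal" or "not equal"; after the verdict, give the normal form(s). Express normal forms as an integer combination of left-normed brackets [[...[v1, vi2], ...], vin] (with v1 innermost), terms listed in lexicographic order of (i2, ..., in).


not equal; first: [[[v1, v4], v3], v2]; second: -[[[v1, v2], v3], v4] + [[[v1, v3], v2], v4]

The first expression, normalized: [[[v1, v4], v3], v2]
The second expression, normalized: -[[[v1, v2], v3], v4] + [[[v1, v3], v2], v4]
They disagree, so not equal.


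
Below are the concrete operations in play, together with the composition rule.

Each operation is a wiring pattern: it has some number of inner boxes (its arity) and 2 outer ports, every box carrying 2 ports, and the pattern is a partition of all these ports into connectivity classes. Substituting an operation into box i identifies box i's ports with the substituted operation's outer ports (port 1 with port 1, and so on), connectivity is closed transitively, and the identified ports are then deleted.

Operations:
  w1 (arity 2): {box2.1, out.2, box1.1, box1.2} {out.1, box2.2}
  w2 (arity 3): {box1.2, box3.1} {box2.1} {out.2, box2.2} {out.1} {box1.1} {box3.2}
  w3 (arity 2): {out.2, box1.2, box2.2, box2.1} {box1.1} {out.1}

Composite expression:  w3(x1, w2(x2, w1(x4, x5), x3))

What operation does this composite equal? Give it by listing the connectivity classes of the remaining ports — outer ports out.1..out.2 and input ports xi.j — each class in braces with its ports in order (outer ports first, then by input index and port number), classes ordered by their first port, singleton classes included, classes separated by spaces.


{out.1} {out.2, x1.2, x4.1, x4.2, x5.1} {x1.1} {x2.1} {x2.2, x3.1} {x3.2} {x5.2}

Two ports join when wires chain via w3-identified ports.
w1 over (x4, x5) gives {out.1, x5.2} {out.2, x4.1, x4.2, x5.1}, out.j being that stage's outer ports
w2 over (x2, x4, x5, x3) gives {out.1} {out.2, x4.1, x4.2, x5.1} {x2.1} {x2.2, x3.1} {x3.2} {x5.2}, out.j being that stage's outer ports
w3 over (x1, x2, x4, x5, x3) gives {out.1} {out.2, x1.2, x4.1, x4.2, x5.1} {x1.1} {x2.1} {x2.2, x3.1} {x3.2} {x5.2}, out.j being that stage's outer ports


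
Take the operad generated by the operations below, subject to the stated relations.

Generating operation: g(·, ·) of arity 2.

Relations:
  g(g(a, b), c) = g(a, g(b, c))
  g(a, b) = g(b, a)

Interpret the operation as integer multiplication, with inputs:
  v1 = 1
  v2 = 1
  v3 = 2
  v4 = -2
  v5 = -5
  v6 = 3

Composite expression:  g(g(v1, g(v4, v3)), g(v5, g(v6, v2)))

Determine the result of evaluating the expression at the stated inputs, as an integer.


60


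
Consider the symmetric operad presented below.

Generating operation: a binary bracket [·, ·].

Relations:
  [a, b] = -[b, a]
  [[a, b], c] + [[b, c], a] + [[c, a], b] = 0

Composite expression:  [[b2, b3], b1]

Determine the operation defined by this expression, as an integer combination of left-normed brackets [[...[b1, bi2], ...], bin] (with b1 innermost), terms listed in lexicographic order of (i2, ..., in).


-[[b1, b2], b3] + [[b1, b3], b2]


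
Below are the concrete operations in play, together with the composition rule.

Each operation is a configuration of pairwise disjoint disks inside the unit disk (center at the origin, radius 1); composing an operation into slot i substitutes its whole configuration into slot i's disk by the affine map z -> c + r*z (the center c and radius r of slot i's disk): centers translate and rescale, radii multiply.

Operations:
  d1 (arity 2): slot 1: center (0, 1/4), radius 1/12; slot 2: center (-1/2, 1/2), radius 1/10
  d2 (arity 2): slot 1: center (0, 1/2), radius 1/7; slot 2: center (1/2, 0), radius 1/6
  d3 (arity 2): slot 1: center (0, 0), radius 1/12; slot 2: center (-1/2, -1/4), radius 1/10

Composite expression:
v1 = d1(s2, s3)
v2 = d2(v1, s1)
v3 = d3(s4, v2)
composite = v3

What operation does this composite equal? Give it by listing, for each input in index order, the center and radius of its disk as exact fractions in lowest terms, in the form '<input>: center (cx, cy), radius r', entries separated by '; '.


Affine substitution under d3: radii multiply and s-centers shift.
input s4: applying the 1 nested substitution gives center (0, 0), radius 1/12
input s2: applying the 3 nested substitutions gives center (-1/2, -11/56), radius 1/840
input s3: applying the 3 nested substitutions gives center (-71/140, -27/140), radius 1/700
input s1: applying the 2 nested substitutions gives center (-9/20, -1/4), radius 1/60

s1: center (-9/20, -1/4), radius 1/60; s2: center (-1/2, -11/56), radius 1/840; s3: center (-71/140, -27/140), radius 1/700; s4: center (0, 0), radius 1/12


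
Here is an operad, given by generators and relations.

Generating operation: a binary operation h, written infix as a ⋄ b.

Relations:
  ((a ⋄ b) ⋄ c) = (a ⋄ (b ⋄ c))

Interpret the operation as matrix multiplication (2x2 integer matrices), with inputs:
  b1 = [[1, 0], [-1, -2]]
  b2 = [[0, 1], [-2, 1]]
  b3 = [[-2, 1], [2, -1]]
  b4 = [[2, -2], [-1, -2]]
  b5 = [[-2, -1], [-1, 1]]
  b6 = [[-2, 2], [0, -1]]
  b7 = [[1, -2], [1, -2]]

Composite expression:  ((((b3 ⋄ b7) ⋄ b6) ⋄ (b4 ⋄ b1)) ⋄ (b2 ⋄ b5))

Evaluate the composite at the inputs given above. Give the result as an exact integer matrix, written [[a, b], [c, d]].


(b3 ⋄ b7) = [[-1, 2], [1, -2]]
((b3 ⋄ b7) ⋄ b6) = [[2, -4], [-2, 4]]
(b4 ⋄ b1) = [[4, 4], [1, 4]]
(((b3 ⋄ b7) ⋄ b6) ⋄ (b4 ⋄ b1)) = [[4, -8], [-4, 8]]
(b2 ⋄ b5) = [[-1, 1], [3, 3]]
((((b3 ⋄ b7) ⋄ b6) ⋄ (b4 ⋄ b1)) ⋄ (b2 ⋄ b5)) = [[-28, -20], [28, 20]]

[[-28, -20], [28, 20]]


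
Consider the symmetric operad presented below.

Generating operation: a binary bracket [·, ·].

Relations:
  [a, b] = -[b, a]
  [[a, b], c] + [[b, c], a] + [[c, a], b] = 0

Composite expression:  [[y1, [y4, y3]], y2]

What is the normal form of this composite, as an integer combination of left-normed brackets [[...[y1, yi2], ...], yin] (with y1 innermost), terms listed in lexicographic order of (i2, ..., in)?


Expand each bracket as ab - ba; the y1-initial words give the coefficients.
Composite bracket: [[y1, [y4, y3]], y2]
The bracket unfolds into 8 signed words via [a, b] = ab - ba (2^3 = 8).
Keep just the words that open with y1:
  y1y3y4y2 appears with sign -1, giving the term -[[[y1, y3], y4], y2]
  y1y4y3y2 appears with sign +1, giving the term +[[[y1, y4], y3], y2]

-[[[y1, y3], y4], y2] + [[[y1, y4], y3], y2]


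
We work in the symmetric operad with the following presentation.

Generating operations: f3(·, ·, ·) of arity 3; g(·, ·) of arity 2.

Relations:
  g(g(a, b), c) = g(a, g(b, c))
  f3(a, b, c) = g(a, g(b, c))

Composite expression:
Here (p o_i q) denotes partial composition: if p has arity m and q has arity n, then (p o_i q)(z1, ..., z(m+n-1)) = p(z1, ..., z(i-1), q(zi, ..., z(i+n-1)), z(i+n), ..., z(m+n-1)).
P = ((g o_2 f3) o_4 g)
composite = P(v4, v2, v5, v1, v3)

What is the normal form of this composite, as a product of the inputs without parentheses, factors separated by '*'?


v4 * v2 * v5 * v1 * v3

Key point: g is associative — brackets drop, the v-order remains.
g(v1, v3) reduces to v1 * v3
f3(v2, v5, g(v1, v3)) reduces to v2 * v5 * v1 * v3
g(v4, f3(v2, v5, g(v1, v3))) reduces to v4 * v2 * v5 * v1 * v3


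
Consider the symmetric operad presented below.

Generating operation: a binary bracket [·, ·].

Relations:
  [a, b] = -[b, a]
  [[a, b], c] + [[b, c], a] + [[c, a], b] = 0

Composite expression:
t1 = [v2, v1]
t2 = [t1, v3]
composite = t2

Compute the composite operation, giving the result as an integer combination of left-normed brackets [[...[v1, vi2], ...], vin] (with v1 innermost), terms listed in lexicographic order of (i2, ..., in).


Skip Jacobi rewriting: expand, keep v1-initial words, read off terms.
Composite bracket: [[v2, v1], v3]
Expanding via [a, b] = ab - ba: 4 signed words (2^2 = 4).
Keep just the words that open with v1:
  from v1v2v3, sign -1: term -[[v1, v2], v3]

-[[v1, v2], v3]


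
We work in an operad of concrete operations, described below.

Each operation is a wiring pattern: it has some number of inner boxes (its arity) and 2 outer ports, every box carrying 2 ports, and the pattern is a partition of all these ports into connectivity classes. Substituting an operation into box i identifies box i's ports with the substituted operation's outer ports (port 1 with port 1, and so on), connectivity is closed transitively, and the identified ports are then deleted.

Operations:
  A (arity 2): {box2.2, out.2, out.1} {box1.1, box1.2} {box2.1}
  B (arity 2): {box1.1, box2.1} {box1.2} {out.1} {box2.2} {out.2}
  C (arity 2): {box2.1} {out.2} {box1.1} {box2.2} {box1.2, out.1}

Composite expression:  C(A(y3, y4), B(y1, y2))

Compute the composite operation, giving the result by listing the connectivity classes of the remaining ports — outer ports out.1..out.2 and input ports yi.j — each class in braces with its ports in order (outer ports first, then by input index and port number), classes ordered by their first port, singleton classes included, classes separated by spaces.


{out.1, y4.2} {out.2} {y1.1, y2.1} {y1.2} {y2.2} {y3.1, y3.2} {y4.1}

Two ports join when wires chain via C-identified ports.
the subtree at A composes to {out.1, out.2, y4.2} {y3.1, y3.2} {y4.1} on (y3, y4); out.j = own outer ports
the subtree at B composes to {out.1} {out.2} {y1.1, y2.1} {y1.2} {y2.2} on (y1, y2); out.j = own outer ports
the subtree at C composes to {out.1, y4.2} {out.2} {y1.1, y2.1} {y1.2} {y2.2} {y3.1, y3.2} {y4.1} on (y3, y4, y1, y2); out.j = own outer ports


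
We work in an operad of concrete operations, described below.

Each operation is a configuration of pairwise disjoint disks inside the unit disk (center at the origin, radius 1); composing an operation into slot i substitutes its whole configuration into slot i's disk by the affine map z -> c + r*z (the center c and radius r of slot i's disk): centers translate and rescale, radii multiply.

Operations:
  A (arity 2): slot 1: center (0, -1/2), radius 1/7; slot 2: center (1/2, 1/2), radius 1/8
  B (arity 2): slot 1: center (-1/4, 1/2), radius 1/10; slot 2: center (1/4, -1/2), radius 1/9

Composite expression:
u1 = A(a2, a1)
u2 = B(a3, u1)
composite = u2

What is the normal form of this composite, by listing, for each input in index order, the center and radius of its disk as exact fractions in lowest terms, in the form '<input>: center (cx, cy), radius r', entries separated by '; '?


Each a-disk chains the slot maps above it in B; radii multiply.
tracing a3 down its 1-map path: center (-1/4, 1/2), radius 1/10
tracing a2 down its 2-map path: center (1/4, -5/9), radius 1/63
tracing a1 down its 2-map path: center (11/36, -4/9), radius 1/72

a1: center (11/36, -4/9), radius 1/72; a2: center (1/4, -5/9), radius 1/63; a3: center (-1/4, 1/2), radius 1/10


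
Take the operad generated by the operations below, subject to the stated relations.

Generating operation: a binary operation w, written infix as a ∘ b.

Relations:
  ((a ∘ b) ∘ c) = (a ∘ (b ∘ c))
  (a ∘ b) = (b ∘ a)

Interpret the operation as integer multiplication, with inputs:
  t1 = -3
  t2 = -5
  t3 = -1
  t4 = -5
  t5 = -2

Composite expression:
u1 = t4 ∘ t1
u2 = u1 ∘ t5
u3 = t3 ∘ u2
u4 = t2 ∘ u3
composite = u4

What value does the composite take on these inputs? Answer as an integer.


-150


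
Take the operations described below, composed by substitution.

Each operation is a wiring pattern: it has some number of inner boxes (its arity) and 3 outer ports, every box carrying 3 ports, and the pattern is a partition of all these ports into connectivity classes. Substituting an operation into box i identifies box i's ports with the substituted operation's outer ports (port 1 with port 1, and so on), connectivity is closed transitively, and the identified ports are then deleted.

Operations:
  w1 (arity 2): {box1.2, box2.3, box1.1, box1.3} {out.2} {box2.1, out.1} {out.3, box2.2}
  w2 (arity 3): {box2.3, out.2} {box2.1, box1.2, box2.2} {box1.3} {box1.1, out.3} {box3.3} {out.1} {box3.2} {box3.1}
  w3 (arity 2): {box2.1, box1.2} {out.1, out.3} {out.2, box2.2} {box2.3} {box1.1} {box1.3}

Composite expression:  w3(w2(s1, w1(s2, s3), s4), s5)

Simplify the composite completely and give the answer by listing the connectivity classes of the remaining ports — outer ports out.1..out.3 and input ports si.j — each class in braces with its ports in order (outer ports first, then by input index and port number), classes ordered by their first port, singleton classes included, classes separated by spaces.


Substituting into w3 glues patterns; closure does the rest.
through w1, on inputs (s2, s3): {out.1, s3.1} {out.2} {out.3, s3.2} {s2.1, s2.2, s2.3, s3.3} (out.j = stage outer ports)
through w2, on inputs (s1, s2, s3, s4): {out.1} {out.2, s3.2} {out.3, s1.1} {s1.2, s3.1} {s1.3} {s2.1, s2.2, s2.3, s3.3} {s4.1} {s4.2} {s4.3} (out.j = stage outer ports)
through w3, on inputs (s1, s2, s3, s4, s5): {out.1, out.3} {out.2, s5.2} {s1.1} {s1.2, s3.1} {s1.3} {s2.1, s2.2, s2.3, s3.3} {s3.2, s5.1} {s4.1} {s4.2} {s4.3} {s5.3} (out.j = stage outer ports)

{out.1, out.3} {out.2, s5.2} {s1.1} {s1.2, s3.1} {s1.3} {s2.1, s2.2, s2.3, s3.3} {s3.2, s5.1} {s4.1} {s4.2} {s4.3} {s5.3}


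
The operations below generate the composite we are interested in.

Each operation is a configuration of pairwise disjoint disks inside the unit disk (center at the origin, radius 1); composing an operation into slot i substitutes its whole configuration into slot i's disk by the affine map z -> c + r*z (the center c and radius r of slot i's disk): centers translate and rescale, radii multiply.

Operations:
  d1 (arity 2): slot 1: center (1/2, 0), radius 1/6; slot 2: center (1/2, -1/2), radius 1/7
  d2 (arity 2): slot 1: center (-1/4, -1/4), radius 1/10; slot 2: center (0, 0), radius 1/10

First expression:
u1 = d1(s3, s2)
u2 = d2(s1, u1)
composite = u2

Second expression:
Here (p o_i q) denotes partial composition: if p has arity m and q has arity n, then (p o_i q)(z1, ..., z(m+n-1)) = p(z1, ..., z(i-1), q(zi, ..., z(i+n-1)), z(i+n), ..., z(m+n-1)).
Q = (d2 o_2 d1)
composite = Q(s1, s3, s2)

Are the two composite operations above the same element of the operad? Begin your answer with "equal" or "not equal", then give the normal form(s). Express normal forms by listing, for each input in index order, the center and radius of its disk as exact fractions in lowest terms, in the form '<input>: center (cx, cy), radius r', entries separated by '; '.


equal; the common form is s1: center (-1/4, -1/4), radius 1/10; s2: center (1/20, -1/20), radius 1/70; s3: center (1/20, 0), radius 1/60

In normal form, the first expression is s1: center (-1/4, -1/4), radius 1/10; s2: center (1/20, -1/20), radius 1/70; s3: center (1/20, 0), radius 1/60
In normal form, the second expression is s1: center (-1/4, -1/4), radius 1/10; s2: center (1/20, -1/20), radius 1/70; s3: center (1/20, 0), radius 1/60
One common form — equal.


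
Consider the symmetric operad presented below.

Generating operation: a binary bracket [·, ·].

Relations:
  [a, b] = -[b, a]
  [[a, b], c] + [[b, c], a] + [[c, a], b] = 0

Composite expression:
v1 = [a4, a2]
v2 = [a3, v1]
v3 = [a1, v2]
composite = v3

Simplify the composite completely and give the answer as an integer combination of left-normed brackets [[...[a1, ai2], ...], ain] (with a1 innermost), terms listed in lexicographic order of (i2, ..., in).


Skip Jacobi rewriting: expand, keep a1-initial words, read off terms.
Composite bracket: [a1, [a3, [a4, a2]]]
Expanding via [a, b] = ab - ba: 8 signed words (2^3 = 8).
The a1-initial words carry the normal form:
  from a1a2a4a3, sign +1: term +[[[a1, a2], a4], a3]
  from a1a3a2a4, sign -1: term -[[[a1, a3], a2], a4]
  from a1a3a4a2, sign +1: term +[[[a1, a3], a4], a2]
  from a1a4a2a3, sign -1: term -[[[a1, a4], a2], a3]

[[[a1, a2], a4], a3] - [[[a1, a3], a2], a4] + [[[a1, a3], a4], a2] - [[[a1, a4], a2], a3]


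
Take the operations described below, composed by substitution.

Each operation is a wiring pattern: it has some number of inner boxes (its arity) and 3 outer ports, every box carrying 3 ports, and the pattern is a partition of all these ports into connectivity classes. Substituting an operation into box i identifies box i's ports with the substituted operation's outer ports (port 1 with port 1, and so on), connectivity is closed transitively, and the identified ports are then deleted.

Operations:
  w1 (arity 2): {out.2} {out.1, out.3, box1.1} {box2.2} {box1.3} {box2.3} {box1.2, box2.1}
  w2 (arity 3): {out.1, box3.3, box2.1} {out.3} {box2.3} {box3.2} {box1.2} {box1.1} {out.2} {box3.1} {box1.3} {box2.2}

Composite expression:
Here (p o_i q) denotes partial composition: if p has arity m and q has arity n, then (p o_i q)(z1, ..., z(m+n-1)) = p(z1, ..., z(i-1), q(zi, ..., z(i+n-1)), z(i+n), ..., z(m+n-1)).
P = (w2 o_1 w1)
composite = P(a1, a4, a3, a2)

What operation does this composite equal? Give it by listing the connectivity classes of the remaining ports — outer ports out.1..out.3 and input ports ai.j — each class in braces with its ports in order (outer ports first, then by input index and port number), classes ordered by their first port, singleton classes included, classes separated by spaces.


{out.1, a2.3, a3.1} {out.2} {out.3} {a1.1} {a1.2, a4.1} {a1.3} {a2.1} {a2.2} {a3.2} {a3.3} {a4.2} {a4.3}

Reachability decides: close wires over w2-identified ports.
composing w1 on (a1, a4), with out.j its own outer ports: {out.1, out.3, a1.1} {out.2} {a1.2, a4.1} {a1.3} {a4.2} {a4.3}
composing w2 on (a1, a4, a3, a2), with out.j its own outer ports: {out.1, a2.3, a3.1} {out.2} {out.3} {a1.1} {a1.2, a4.1} {a1.3} {a2.1} {a2.2} {a3.2} {a3.3} {a4.2} {a4.3}


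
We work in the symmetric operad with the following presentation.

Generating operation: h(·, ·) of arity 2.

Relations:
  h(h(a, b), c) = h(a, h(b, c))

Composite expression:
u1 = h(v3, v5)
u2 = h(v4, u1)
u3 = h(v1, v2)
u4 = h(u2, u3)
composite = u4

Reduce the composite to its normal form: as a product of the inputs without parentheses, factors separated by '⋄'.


v4 ⋄ v3 ⋄ v5 ⋄ v1 ⋄ v2

Key point: h is associative — brackets drop, the v-order remains.
h(v3, v5) unparenthesizes to v3 ⋄ v5
h(v4, h(v3, v5)) unparenthesizes to v4 ⋄ v3 ⋄ v5
h(v1, v2) unparenthesizes to v1 ⋄ v2
h(h(v4, h(v3, v5)), h(v1, v2)) unparenthesizes to v4 ⋄ v3 ⋄ v5 ⋄ v1 ⋄ v2


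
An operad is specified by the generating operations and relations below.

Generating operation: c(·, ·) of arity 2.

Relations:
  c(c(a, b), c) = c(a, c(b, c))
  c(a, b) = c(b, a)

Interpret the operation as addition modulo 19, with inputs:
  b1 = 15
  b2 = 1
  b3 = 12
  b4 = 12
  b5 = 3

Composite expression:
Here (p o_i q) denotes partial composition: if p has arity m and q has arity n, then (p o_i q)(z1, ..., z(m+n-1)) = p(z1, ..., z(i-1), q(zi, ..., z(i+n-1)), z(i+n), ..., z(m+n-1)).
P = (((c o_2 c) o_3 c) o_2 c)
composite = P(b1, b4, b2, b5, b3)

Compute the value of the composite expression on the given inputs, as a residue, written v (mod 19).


c(b4, b2) = 13
c(b5, b3) = 15
c(c(b4, b2), c(b5, b3)) = 9
c(b1, c(c(b4, b2), c(b5, b3))) = 5

5 (mod 19)


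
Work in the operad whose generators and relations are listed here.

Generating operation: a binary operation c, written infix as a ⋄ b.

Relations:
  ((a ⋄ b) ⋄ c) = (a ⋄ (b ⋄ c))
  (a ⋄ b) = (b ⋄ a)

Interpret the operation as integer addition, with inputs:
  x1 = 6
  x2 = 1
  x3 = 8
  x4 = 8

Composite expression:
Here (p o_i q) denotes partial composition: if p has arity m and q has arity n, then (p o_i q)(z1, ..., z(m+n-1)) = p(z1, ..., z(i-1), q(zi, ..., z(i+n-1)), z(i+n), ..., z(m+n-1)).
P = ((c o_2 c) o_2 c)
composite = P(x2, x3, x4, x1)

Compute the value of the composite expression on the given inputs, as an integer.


(x3 ⋄ x4) = 16
((x3 ⋄ x4) ⋄ x1) = 22
(x2 ⋄ ((x3 ⋄ x4) ⋄ x1)) = 23

23


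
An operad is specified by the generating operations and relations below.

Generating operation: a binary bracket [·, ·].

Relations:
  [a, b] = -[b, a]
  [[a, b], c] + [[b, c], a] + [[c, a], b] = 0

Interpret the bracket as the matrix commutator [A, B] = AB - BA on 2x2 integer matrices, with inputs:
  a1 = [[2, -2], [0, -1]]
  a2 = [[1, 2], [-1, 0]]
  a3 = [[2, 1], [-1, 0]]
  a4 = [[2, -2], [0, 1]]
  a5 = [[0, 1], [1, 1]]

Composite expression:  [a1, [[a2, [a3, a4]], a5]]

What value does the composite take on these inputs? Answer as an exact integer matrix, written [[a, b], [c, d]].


[[-18, -41], [-27, 18]]

[a3, a4] = [[-2, -5], [-1, 2]]
[a2, [a3, a4]] = [[-7, 3], [5, 7]]
[[a2, [a3, a4]], a5] = [[-2, -11], [9, 2]]
[a1, [[a2, [a3, a4]], a5]] = [[-18, -41], [-27, 18]]


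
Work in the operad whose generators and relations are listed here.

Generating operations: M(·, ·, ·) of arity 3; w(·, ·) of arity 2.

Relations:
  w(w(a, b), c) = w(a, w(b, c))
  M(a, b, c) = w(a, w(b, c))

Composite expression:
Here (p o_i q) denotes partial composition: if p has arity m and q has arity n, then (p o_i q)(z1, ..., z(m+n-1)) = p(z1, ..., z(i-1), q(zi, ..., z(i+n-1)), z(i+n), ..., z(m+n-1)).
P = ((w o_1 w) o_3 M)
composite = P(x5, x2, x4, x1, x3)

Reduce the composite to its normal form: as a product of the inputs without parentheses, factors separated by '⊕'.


x5 ⊕ x2 ⊕ x4 ⊕ x1 ⊕ x3

Every regrouping of w is equal, so read the x-inputs in written order.
w(x5, x2) linearizes to x5 ⊕ x2
M(x4, x1, x3) linearizes to x4 ⊕ x1 ⊕ x3
w(w(x5, x2), M(x4, x1, x3)) linearizes to x5 ⊕ x2 ⊕ x4 ⊕ x1 ⊕ x3


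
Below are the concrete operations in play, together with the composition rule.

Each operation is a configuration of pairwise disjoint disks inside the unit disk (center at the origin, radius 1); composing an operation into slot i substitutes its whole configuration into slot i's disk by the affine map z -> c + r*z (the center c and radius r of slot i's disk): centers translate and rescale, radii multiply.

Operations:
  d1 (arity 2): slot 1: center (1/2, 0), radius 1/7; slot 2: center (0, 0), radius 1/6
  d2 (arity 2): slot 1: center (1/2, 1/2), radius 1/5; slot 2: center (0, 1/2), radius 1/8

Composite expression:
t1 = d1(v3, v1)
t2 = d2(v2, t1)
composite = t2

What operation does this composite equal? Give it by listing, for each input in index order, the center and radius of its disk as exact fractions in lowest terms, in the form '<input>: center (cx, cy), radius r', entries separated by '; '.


Only the slot chain above each v matters under d2; compose those maps.
v2: after 1 affine step, its disk has center (1/2, 1/2), radius 1/5
v3: after 2 affine steps, its disk has center (1/16, 1/2), radius 1/56
v1: after 2 affine steps, its disk has center (0, 1/2), radius 1/48

v1: center (0, 1/2), radius 1/48; v2: center (1/2, 1/2), radius 1/5; v3: center (1/16, 1/2), radius 1/56


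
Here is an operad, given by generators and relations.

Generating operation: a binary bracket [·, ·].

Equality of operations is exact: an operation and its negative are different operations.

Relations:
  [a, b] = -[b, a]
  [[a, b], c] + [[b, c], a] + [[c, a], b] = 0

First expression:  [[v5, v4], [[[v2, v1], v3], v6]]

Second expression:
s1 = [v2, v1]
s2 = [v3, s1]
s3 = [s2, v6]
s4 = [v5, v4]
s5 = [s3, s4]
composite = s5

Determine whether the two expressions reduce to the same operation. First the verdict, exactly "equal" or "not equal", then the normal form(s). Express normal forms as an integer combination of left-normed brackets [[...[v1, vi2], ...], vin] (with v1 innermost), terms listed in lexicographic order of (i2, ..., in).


equal; both compose to -[[[[[v1, v2], v3], v6], v4], v5] + [[[[[v1, v2], v3], v6], v5], v4]

The first composite normalizes to -[[[[[v1, v2], v3], v6], v4], v5] + [[[[[v1, v2], v3], v6], v5], v4]
The second composite normalizes to -[[[[[v1, v2], v3], v6], v4], v5] + [[[[[v1, v2], v3], v6], v5], v4]
Both agree, so they are equal.


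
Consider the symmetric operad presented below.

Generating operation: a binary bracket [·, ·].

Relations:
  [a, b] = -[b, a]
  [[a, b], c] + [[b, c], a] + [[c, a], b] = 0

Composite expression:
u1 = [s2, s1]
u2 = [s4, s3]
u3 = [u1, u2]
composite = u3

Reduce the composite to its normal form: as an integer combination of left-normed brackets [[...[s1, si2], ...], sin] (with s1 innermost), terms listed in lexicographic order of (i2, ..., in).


[[[s1, s2], s3], s4] - [[[s1, s2], s4], s3]

Expand each bracket as ab - ba; the s1-initial words give the coefficients.
Composite bracket: [[s2, s1], [s4, s3]]
The bracket unfolds into 8 signed words via [a, b] = ab - ba (2^3 = 8).
The s1-initial words carry the normal form:
  sign of s1s2s3s4 is +1, so it contributes +[[[s1, s2], s3], s4]
  sign of s1s2s4s3 is -1, so it contributes -[[[s1, s2], s4], s3]


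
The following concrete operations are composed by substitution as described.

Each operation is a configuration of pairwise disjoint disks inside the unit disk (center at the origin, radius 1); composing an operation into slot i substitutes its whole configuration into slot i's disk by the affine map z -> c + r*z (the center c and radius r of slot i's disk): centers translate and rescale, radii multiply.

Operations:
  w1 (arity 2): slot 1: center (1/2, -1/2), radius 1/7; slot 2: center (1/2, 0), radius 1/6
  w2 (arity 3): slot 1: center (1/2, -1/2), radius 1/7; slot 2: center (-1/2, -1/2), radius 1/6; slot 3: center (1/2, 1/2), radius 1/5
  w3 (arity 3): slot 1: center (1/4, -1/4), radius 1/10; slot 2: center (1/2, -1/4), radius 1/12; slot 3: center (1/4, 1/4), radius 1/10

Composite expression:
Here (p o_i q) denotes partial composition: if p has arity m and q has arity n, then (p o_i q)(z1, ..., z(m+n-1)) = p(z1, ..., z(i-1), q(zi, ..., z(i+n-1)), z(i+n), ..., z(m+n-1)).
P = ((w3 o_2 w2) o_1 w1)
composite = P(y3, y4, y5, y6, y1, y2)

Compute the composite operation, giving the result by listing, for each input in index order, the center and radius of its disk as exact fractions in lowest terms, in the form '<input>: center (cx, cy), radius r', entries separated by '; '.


y1: center (13/24, -5/24), radius 1/60; y2: center (1/4, 1/4), radius 1/10; y3: center (3/10, -3/10), radius 1/70; y4: center (3/10, -1/4), radius 1/60; y5: center (13/24, -7/24), radius 1/84; y6: center (11/24, -7/24), radius 1/72


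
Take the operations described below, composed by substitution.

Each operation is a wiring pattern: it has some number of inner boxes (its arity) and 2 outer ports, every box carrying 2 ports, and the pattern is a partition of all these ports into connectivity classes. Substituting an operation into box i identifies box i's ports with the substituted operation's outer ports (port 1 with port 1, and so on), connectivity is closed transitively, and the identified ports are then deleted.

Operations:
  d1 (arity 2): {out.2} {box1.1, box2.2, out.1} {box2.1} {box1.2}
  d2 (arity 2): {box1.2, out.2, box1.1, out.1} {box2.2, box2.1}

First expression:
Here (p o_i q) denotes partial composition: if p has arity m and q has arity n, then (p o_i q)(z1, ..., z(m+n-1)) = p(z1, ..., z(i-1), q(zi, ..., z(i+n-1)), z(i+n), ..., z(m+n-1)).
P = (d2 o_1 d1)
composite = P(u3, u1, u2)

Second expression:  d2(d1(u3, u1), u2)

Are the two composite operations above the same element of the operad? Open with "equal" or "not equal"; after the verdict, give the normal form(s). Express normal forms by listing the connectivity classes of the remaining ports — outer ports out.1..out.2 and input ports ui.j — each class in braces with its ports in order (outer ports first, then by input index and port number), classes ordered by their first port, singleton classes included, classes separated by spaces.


The first expression, normalized: {out.1, out.2, u1.2, u3.1} {u1.1} {u2.1, u2.2} {u3.2}
The second expression, normalized: {out.1, out.2, u1.2, u3.1} {u1.1} {u2.1, u2.2} {u3.2}
Same normal form: equal.

equal; the common form is {out.1, out.2, u1.2, u3.1} {u1.1} {u2.1, u2.2} {u3.2}


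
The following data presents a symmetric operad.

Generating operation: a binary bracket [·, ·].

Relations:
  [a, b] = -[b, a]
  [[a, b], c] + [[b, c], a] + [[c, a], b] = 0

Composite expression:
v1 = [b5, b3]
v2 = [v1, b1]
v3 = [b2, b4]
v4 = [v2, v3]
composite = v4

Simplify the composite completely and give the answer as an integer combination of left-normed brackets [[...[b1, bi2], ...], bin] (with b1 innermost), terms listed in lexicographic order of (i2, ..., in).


Skip Jacobi rewriting: expand, keep b1-initial words, read off terms.
Composite bracket: [[[b5, b3], b1], [b2, b4]]
Expanding via [a, b] = ab - ba: 16 signed words (2^4 = 16).
Keep just the words that open with b1:
  the word b1b3b5b2b4 carries sign +1 and contributes +[[[[b1, b3], b5], b2], b4]
  the word b1b3b5b4b2 carries sign -1 and contributes -[[[[b1, b3], b5], b4], b2]
  the word b1b5b3b2b4 carries sign -1 and contributes -[[[[b1, b5], b3], b2], b4]
  the word b1b5b3b4b2 carries sign +1 and contributes +[[[[b1, b5], b3], b4], b2]

[[[[b1, b3], b5], b2], b4] - [[[[b1, b3], b5], b4], b2] - [[[[b1, b5], b3], b2], b4] + [[[[b1, b5], b3], b4], b2]


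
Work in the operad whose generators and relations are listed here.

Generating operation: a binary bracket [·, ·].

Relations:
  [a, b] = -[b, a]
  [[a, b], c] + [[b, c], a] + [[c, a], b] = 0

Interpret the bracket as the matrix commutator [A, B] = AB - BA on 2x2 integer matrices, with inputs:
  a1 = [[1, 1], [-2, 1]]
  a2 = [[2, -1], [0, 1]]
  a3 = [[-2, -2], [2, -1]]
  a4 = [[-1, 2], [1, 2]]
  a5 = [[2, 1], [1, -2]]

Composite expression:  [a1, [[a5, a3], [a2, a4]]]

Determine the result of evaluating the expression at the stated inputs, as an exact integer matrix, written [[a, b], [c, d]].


[[-18, 4], [8, 18]]

[a5, a3] = [[4, -7], [-9, -4]]
[a2, a4] = [[-1, -1], [-1, 1]]
[[a5, a3], [a2, a4]] = [[-2, -22], [26, 2]]
[a1, [[a5, a3], [a2, a4]]] = [[-18, 4], [8, 18]]


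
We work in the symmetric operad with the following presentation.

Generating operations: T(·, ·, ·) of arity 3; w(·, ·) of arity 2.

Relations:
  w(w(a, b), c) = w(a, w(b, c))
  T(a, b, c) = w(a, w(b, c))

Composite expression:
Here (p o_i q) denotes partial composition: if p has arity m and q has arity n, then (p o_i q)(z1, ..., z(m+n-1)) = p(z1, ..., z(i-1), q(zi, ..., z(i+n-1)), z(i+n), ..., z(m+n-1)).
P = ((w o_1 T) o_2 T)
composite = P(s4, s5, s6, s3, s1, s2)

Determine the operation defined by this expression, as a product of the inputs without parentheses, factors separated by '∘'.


s4 ∘ s5 ∘ s6 ∘ s3 ∘ s1 ∘ s2


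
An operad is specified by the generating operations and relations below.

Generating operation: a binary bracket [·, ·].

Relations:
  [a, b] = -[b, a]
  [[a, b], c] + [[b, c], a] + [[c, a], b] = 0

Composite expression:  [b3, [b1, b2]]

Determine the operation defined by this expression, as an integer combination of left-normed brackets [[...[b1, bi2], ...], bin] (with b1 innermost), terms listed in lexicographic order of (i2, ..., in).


A multilinear Lie element is pinned by b1-initial words (b1 innermost).
Composite bracket: [b3, [b1, b2]]
Applying ab - ba throughout gives 4 signed words (2^2 = 4).
Coefficients come from the b1-initial words:
  word b1b2b3 has sign -1, contributing -[[b1, b2], b3]

-[[b1, b2], b3]


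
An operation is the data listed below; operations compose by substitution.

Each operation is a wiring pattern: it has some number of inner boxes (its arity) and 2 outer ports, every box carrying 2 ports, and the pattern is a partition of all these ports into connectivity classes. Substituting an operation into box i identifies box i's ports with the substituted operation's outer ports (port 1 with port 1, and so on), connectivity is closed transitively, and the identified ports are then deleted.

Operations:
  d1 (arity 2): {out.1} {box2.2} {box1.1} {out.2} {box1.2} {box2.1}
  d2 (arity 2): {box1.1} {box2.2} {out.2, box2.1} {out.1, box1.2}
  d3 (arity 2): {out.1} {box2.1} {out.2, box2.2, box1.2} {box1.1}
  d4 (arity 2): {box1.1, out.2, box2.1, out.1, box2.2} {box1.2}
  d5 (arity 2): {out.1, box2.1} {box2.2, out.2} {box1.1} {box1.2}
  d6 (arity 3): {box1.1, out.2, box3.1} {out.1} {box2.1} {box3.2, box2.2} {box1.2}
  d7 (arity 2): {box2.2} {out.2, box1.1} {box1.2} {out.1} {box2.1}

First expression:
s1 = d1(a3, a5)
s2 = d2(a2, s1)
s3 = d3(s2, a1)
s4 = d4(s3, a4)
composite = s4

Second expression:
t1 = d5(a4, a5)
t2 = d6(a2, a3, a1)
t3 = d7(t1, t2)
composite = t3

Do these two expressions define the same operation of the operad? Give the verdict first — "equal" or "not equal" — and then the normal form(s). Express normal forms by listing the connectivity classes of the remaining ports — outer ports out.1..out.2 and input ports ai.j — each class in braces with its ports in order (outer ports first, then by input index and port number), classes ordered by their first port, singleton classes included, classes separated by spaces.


not equal: they reduce to {out.1, out.2, a4.1, a4.2} {a1.1} {a1.2} {a2.1} {a2.2} {a3.1} {a3.2} {a5.1} {a5.2} and {out.1} {out.2, a5.1} {a1.1, a2.1} {a1.2, a3.2} {a2.2} {a3.1} {a4.1} {a4.2} {a5.2}


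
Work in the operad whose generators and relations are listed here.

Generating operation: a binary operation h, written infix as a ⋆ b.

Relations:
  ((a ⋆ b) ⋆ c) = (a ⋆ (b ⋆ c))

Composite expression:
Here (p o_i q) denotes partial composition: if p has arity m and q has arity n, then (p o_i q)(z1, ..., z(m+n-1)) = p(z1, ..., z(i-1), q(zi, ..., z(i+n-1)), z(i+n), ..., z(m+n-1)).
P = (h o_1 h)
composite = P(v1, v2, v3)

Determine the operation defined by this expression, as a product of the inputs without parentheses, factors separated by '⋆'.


v1 ⋆ v2 ⋆ v3

All parenthesizations of h agree; list the v-inputs left to right.
(v1 ⋆ v2) collapses to v1 ⋆ v2
((v1 ⋆ v2) ⋆ v3) collapses to v1 ⋆ v2 ⋆ v3


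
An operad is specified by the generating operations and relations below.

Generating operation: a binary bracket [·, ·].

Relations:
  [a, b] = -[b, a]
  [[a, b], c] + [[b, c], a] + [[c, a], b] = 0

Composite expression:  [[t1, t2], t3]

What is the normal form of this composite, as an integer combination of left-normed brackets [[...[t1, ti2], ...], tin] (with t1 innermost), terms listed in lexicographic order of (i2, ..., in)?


[[t1, t2], t3]

Antisymmetry and Jacobi reduce to t1-anchored left-normed brackets.
Composite bracket: [[t1, t2], t3]
Applying ab - ba throughout gives 4 signed words (2^2 = 4).
Only words starting with t1 matter:
  t1t2t3 (sign +1) contributes +[[t1, t2], t3]


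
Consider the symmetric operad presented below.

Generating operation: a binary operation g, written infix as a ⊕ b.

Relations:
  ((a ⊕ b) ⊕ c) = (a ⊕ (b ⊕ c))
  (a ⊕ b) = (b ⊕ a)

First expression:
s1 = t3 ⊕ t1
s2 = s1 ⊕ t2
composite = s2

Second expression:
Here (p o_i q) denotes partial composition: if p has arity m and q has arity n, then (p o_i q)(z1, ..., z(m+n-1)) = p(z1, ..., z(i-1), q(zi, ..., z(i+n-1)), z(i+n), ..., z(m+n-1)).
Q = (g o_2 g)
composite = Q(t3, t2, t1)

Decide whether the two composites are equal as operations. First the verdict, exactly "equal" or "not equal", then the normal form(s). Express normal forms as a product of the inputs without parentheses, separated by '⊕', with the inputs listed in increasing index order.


equal; both compose to t1 ⊕ t2 ⊕ t3

In normal form, the first expression is t1 ⊕ t2 ⊕ t3
In normal form, the second expression is t1 ⊕ t2 ⊕ t3
Same normal form: equal.
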